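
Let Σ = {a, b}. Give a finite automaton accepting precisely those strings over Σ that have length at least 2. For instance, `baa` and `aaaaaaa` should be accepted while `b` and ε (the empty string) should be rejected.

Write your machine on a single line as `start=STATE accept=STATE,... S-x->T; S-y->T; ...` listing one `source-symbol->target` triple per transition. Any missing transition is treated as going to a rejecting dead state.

Count input length up to 3: every symbol moves from S0 toward S3, which means 'more than 2' and absorbs. Accept from {S2, S3}.
4 states suffice.
        a   b  
>  S0   S1  S1 
   S1   S2  S2 
 * S2   S3  S3 
 * S3   S3  S3 
(> = start, * = accepting)

start=S0; accept=S2,S3; S0-a->S1; S0-b->S1; S1-a->S2; S1-b->S2; S2-a->S3; S2-b->S3; S3-a->S3; S3-b->S3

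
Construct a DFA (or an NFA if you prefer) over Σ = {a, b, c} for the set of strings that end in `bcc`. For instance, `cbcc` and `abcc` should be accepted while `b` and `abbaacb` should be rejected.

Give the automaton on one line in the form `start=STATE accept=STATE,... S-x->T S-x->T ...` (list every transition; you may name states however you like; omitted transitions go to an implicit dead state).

Remember how much of `bcc` the current input suffix matches. State q0 means no match yet; q1 means the last symbol is `b`; q2 means the last 2 symbols are `bc`; q3 means the last 3 symbols are `bcc`. Only q3 accepts. On a mismatch, fall back to the longest proper suffix that is still a prefix of `bcc`.
With 4 states:
        a   b   c  
>  q0   q0  q1  q0 
   q1   q0  q1  q2 
   q2   q0  q1  q3 
 * q3   q0  q1  q0 
(> = start, * = accepting)

start=q0 accept=q3 q0-a->q0 q0-b->q1 q0-c->q0 q1-a->q0 q1-b->q1 q1-c->q2 q2-a->q0 q2-b->q1 q2-c->q3 q3-a->q0 q3-b->q1 q3-c->q0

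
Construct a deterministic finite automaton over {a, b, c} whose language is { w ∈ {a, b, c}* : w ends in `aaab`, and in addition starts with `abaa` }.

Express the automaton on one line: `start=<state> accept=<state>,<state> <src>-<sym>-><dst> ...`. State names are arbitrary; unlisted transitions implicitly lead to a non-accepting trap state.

start=q0 accept=q8 q0-a->q1 q0-b->q2 q0-c->q2 q1-a->q2 q1-b->q3 q1-c->q2 q2-a->q2 q2-b->q2 q2-c->q2 q3-a->q4 q3-b->q2 q3-c->q2 q4-a->q5 q4-b->q2 q4-c->q2 q5-a->q6 q5-b->q7 q5-c->q7 q6-a->q6 q6-b->q8 q6-c->q7 q7-a->q9 q7-b->q7 q7-c->q7 q8-a->q9 q8-b->q7 q8-c->q7 q9-a->q5 q9-b->q7 q9-c->q7

Run two small machines in parallel and take their product. One (5 states) tracks how much of the suffix `aaab` has currently been matched; the other (6 states) tracks whether the input so far still matches the prefix `abaa`. Each combined state is a pair, one component from each; accept when both components accept. Equivalent product states are then merged.
With 10 states:
        a   b   c  
>  q0   q1  q2  q2 
   q1   q2  q3  q2 
   q2   q2  q2  q2 
   q3   q4  q2  q2 
   q4   q5  q2  q2 
   q5   q6  q7  q7 
   q6   q6  q8  q7 
   q7   q9  q7  q7 
 * q8   q9  q7  q7 
   q9   q5  q7  q7 
(> = start, * = accepting)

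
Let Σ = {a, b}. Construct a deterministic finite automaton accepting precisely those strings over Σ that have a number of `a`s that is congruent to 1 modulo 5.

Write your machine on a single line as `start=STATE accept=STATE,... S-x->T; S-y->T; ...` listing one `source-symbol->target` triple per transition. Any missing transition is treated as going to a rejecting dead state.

Keep the running count of `a`s modulo 5: each `a` advances along the cycle q0 → q1 → q2 → q3 → q4 → q0 while other symbols loop. Accept at q1.
A 5-state machine:
        a   b  
>  q0   q1  q0 
 * q1   q2  q1 
   q2   q3  q2 
   q3   q4  q3 
   q4   q0  q4 
(> = start, * = accepting)

start=q0; accept=q1; q0-a->q1; q0-b->q0; q1-a->q2; q1-b->q1; q2-a->q3; q2-b->q2; q3-a->q4; q3-b->q3; q4-a->q0; q4-b->q4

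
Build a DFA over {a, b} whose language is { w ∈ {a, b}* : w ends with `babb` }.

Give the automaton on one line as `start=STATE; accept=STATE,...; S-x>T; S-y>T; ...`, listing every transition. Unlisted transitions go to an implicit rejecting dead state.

start=q0; accept=q4; q0-a>q0; q0-b>q1; q1-a>q2; q1-b>q1; q2-a>q0; q2-b>q3; q3-a>q2; q3-b>q4; q4-a>q2; q4-b>q1

Let each state record the length of the longest suffix of the input read so far that is also a prefix of `babb`. q1 means the last symbol is `b`; q2 means the last 2 symbols are `ba`; q3 means the last 3 symbols are `bab`; q4 means the last 4 symbols are `babb`. Accept only at q4, where the string currently ends in `babb`.
5 states suffice.
        a   b  
>  q0   q0  q1 
   q1   q2  q1 
   q2   q0  q3 
   q3   q2  q4 
 * q4   q2  q1 
(> = start, * = accepting)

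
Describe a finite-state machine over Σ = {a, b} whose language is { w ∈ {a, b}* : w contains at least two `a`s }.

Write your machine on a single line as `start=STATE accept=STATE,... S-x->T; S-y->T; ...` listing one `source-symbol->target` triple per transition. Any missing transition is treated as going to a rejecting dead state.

start=s0; accept=s2,s3; s0-a->s1; s0-b->s0; s1-a->s2; s1-b->s1; s2-a->s3; s2-b->s2; s3-a->s3; s3-b->s3

Only the number of `a`s matters, and only up to 3. Make a chain s0 → s1 → s2 → s3 advanced by each `a` (with s3 absorbing); every other symbol self-loops. The accepting set is {s2, s3}.
4 states suffice.
        a   b  
>  s0   s1  s0 
   s1   s2  s1 
 * s2   s3  s2 
 * s3   s3  s3 
(> = start, * = accepting)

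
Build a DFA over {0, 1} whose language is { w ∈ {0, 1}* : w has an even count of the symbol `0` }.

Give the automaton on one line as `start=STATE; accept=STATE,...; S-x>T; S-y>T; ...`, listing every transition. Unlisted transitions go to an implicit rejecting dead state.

start=A; accept=A; A-0>B; A-1>A; B-0>A; B-1>B

Keep the running count of `0`s modulo 2: each `0` advances along the cycle A → B → A while other symbols loop. Accept at A.
With 2 states:
       0  1 
>* A   B  A 
   B   A  B 
(> = start, * = accepting)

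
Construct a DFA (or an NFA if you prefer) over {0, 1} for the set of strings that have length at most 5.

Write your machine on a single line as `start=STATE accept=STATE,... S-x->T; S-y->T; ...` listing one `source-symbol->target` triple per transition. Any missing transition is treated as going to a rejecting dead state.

start=q0; accept=q0,q1,q2,q3,q4,q5; q0-0->q1; q0-1->q1; q1-0->q2; q1-1->q2; q2-0->q3; q2-1->q3; q3-0->q4; q3-1->q4; q4-0->q5; q4-1->q5; q5-0->q6; q5-1->q6; q6-0->q6; q6-1->q6

Count input length up to 6: every symbol moves from q0 toward q6, which means 'more than 5' and absorbs. Accept from {q0, q1, q2, q3, q4, q5}.
A 7-state machine:
        0   1  
>* q0   q1  q1 
 * q1   q2  q2 
 * q2   q3  q3 
 * q3   q4  q4 
 * q4   q5  q5 
 * q5   q6  q6 
   q6   q6  q6 
(> = start, * = accepting)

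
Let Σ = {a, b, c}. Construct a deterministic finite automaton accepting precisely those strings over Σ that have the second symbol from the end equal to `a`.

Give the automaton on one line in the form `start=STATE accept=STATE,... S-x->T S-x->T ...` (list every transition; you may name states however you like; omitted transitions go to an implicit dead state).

A DFA must remember the last 2 symbols (since which symbol is second-to-last isn't known until the input ends). Use one state per possible window of the last ≤2 symbols; accept from those whose window starts with `a`.
          a    b    c  
>  q0     q1   q2   q3 
   q1     q4   q5   q6 
   q2     q7   q8   q9 
   q3    q10  q11  q12 
 * q4     q4   q5   q6 
 * q5     q7   q8   q9 
 * q6    q10  q11  q12 
   q7     q4   q5   q6 
   q8     q7   q8   q9 
   q9    q10  q11  q12 
   q10    q4   q5   q6 
   q11    q7   q8   q9 
   q12   q10  q11  q12 
(> = start, * = accepting)

start=q0 accept=q4,q5,q6 q0-a->q1 q0-b->q2 q0-c->q3 q1-a->q4 q1-b->q5 q1-c->q6 q2-a->q7 q2-b->q8 q2-c->q9 q3-a->q10 q3-b->q11 q3-c->q12 q4-a->q4 q4-b->q5 q4-c->q6 q5-a->q7 q5-b->q8 q5-c->q9 q6-a->q10 q6-b->q11 q6-c->q12 q7-a->q4 q7-b->q5 q7-c->q6 q8-a->q7 q8-b->q8 q8-c->q9 q9-a->q10 q9-b->q11 q9-c->q12 q10-a->q4 q10-b->q5 q10-c->q6 q11-a->q7 q11-b->q8 q11-c->q9 q12-a->q10 q12-b->q11 q12-c->q12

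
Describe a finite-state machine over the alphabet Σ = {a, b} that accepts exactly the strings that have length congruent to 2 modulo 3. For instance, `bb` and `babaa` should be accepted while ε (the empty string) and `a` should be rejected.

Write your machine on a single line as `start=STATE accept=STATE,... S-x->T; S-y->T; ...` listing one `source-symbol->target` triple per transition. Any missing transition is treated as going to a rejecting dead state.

Only the length mod 3 matters, so use a 3-cycle: from any state, every input symbol moves to the next state, wrapping q2 back to q0. Mark q2 accepting.
With 3 states:
        a   b  
>  q0   q1  q1 
   q1   q2  q2 
 * q2   q0  q0 
(> = start, * = accepting)

start=q0; accept=q2; q0-a->q1; q0-b->q1; q1-a->q2; q1-b->q2; q2-a->q0; q2-b->q0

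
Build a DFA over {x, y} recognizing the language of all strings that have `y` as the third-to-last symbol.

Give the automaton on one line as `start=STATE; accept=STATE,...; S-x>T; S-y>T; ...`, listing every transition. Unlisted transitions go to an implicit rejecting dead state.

A DFA must remember the last 3 symbols (since which symbol is third-to-last isn't known until the input ends). Use one state per possible window of the last ≤3 symbols; accept from those whose window starts with `y`.
15 states suffice.
          x    y  
>  q0     q1   q2 
   q1     q3   q4 
   q2     q5   q6 
   q3     q7   q8 
   q4     q9  q10 
   q5    q11  q12 
   q6    q13  q14 
   q7     q7   q8 
   q8     q9  q10 
   q9    q11  q12 
   q10   q13  q14 
 * q11    q7   q8 
 * q12    q9  q10 
 * q13   q11  q12 
 * q14   q13  q14 
(> = start, * = accepting)

start=q0; accept=q11,q12,q13,q14; q0-x>q1; q0-y>q2; q1-x>q3; q1-y>q4; q2-x>q5; q2-y>q6; q3-x>q7; q3-y>q8; q4-x>q9; q4-y>q10; q5-x>q11; q5-y>q12; q6-x>q13; q6-y>q14; q7-x>q7; q7-y>q8; q8-x>q9; q8-y>q10; q9-x>q11; q9-y>q12; q10-x>q13; q10-y>q14; q11-x>q7; q11-y>q8; q12-x>q9; q12-y>q10; q13-x>q11; q13-y>q12; q14-x>q13; q14-y>q14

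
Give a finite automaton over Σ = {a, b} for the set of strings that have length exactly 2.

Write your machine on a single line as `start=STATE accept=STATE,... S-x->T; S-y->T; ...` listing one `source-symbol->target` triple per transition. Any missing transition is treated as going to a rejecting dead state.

Count input length up to 3: every symbol moves from s0 toward s3, which means 'more than 2' and absorbs. Accept from {s2}.
With 4 states:
        a   b  
>  s0   s1  s1 
   s1   s2  s2 
 * s2   s3  s3 
   s3   s3  s3 
(> = start, * = accepting)

start=s0; accept=s2; s0-a->s1; s0-b->s1; s1-a->s2; s1-b->s2; s2-a->s3; s2-b->s3; s3-a->s3; s3-b->s3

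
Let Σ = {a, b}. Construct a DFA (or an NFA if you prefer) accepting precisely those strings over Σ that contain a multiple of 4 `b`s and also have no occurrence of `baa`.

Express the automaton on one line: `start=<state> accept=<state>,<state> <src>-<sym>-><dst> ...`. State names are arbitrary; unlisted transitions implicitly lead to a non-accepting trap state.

Handle the two conditions separately and then intersect. The first has 4 states tracking the count of `b`s modulo 4; the second has 4 states tracking partial matches of the forbidden pattern `baa`. A product state is a pair (one from each), accepting exactly when both do.
With 13 states:
          a    b  
>* s0     s0   s1 
   s1     s2   s3 
   s2     s4   s3 
   s3     s5   s6 
   s4     s4   s7 
   s5     s7   s6 
   s6     s8   s9 
   s7     s7  s10 
   s8    s10   s9 
 * s9    s11   s1 
   s10   s10  s12 
 * s11   s12   s1 
   s12   s12   s4 
(> = start, * = accepting)

start=s0 accept=s0,s9,s11 s0-a->s0 s0-b->s1 s1-a->s2 s1-b->s3 s2-a->s4 s2-b->s3 s3-a->s5 s3-b->s6 s4-a->s4 s4-b->s7 s5-a->s7 s5-b->s6 s6-a->s8 s6-b->s9 s7-a->s7 s7-b->s10 s8-a->s10 s8-b->s9 s9-a->s11 s9-b->s1 s10-a->s10 s10-b->s12 s11-a->s12 s11-b->s1 s12-a->s12 s12-b->s4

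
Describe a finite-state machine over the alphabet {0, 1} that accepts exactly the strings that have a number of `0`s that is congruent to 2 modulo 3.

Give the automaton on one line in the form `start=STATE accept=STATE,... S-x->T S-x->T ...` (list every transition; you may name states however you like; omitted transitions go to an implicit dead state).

start=S0 accept=S2 S0-0->S1 S0-1->S0 S1-0->S2 S1-1->S1 S2-0->S0 S2-1->S2

The only thing that matters is how many `0`s have appeared, reduced mod 3. Use one state per residue: S0 for 0, …, S2 for 2. Reading `0` moves to the next residue; anything else stays put. S2 is accepting.
        0   1  
>  S0   S1  S0 
   S1   S2  S1 
 * S2   S0  S2 
(> = start, * = accepting)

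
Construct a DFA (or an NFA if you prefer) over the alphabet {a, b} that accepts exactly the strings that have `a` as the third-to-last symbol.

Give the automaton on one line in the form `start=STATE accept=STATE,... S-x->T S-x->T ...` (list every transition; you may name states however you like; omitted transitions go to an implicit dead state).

A DFA must remember the last 3 symbols (since which symbol is third-to-last isn't known until the input ends). Use one state per possible window of the last ≤3 symbols; accept from those whose window starts with `a`.
With 15 states:
          a    b  
>  s0     s1   s2 
   s1     s3   s4 
   s2     s5   s6 
   s3     s7   s8 
   s4     s9  s10 
   s5    s11  s12 
   s6    s13  s14 
 * s7     s7   s8 
 * s8     s9  s10 
 * s9    s11  s12 
 * s10   s13  s14 
   s11    s7   s8 
   s12    s9  s10 
   s13   s11  s12 
   s14   s13  s14 
(> = start, * = accepting)

start=s0 accept=s7,s8,s9,s10 s0-a->s1 s0-b->s2 s1-a->s3 s1-b->s4 s2-a->s5 s2-b->s6 s3-a->s7 s3-b->s8 s4-a->s9 s4-b->s10 s5-a->s11 s5-b->s12 s6-a->s13 s6-b->s14 s7-a->s7 s7-b->s8 s8-a->s9 s8-b->s10 s9-a->s11 s9-b->s12 s10-a->s13 s10-b->s14 s11-a->s7 s11-b->s8 s12-a->s9 s12-b->s10 s13-a->s11 s13-b->s12 s14-a->s13 s14-b->s14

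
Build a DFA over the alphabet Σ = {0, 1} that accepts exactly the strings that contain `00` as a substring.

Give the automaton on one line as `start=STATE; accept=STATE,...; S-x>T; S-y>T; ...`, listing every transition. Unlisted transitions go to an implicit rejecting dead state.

start=S0; accept=S2; S0-0>S1; S0-1>S0; S1-0>S2; S1-1>S0; S2-0>S2; S2-1>S2

States S0..S1 record the length of the longest prefix of `00` that matches the current input suffix. Reaching S2 means `00` has been seen, and we stay there forever. Accept from S2.
A 3-state machine:
        0   1  
>  S0   S1  S0 
   S1   S2  S0 
 * S2   S2  S2 
(> = start, * = accepting)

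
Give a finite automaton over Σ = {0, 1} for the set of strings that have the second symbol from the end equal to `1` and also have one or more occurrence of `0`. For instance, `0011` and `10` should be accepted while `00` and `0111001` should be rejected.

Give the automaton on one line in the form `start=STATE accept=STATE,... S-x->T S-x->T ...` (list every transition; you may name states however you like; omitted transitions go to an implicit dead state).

start=q0 accept=q4,q5 q0-0->q1 q0-1->q2 q1-0->q1 q1-1->q3 q2-0->q4 q2-1->q2 q3-0->q4 q3-1->q5 q4-0->q1 q4-1->q3 q5-0->q4 q5-1->q5

Build one automaton per condition and run them in lockstep. The first has 7 states tracking the last 2 symbols read; the second has 3 states tracking the count of `0`s, saturating at 2. A product state is a pair (one from each), accepting exactly when both do. Minimizing collapses redundant product states.
        0   1  
>  q0   q1  q2 
   q1   q1  q3 
   q2   q4  q2 
   q3   q4  q5 
 * q4   q1  q3 
 * q5   q4  q5 
(> = start, * = accepting)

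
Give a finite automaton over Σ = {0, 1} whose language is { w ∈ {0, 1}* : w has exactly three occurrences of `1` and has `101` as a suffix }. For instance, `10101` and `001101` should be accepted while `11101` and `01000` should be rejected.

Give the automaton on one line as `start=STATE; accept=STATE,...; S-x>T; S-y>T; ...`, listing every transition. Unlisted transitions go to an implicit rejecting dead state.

start=A; accept=J; A-0>A; A-1>B; B-0>C; B-1>D; C-0>E; C-1>F; D-0>G; D-1>H; E-0>E; E-1>D; F-0>G; F-1>H; G-0>I; G-1>J; H-0>K; H-1>L; I-0>I; I-1>H; J-0>K; J-1>L; K-0>M; K-1>N; L-0>O; L-1>L; M-0>M; M-1>L; N-0>O; N-1>L; O-0>P; O-1>N; P-0>P; P-1>L

Run two small machines in parallel and take their product. One (5 states) tracks the count of `1`s, saturating at 4; the other (4 states) tracks how much of the suffix `101` has currently been matched. Each combined state is a pair, one component from each; accept when both components accept.
16 states suffice.
       0  1 
>  A   A  B 
   B   C  D 
   C   E  F 
   D   G  H 
   E   E  D 
   F   G  H 
   G   I  J 
   H   K  L 
   I   I  H 
 * J   K  L 
   K   M  N 
   L   O  L 
   M   M  L 
   N   O  L 
   O   P  N 
   P   P  L 
(> = start, * = accepting)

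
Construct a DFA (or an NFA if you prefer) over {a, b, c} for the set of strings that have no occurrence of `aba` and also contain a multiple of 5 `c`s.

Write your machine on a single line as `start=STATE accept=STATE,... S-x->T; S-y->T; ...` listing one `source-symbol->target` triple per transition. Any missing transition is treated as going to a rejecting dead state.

Handle the two conditions separately and then intersect. One (4 states) tracks partial matches of the forbidden pattern `aba`; the other (5 states) tracks the count of `c`s modulo 5. Each combined state is a pair, one component from each; accept when both components accept.
          a    b    c  
>* S0     S1   S0   S2 
 * S1     S1   S3   S2 
   S2     S4   S2   S5 
 * S3     S6   S0   S2 
   S4     S4   S7   S5 
   S5     S8   S5   S9 
   S6     S6   S6  S10 
   S7    S10   S2   S5 
   S8     S8  S11   S9 
   S9    S12   S9  S13 
   S10   S10  S10  S14 
   S11   S14   S5   S9 
   S12   S12  S15  S13 
   S13   S16  S13   S0 
   S14   S14  S14  S17 
   S15   S17   S9  S13 
   S16   S16  S18   S0 
   S17   S17  S17  S19 
   S18   S19  S13   S0 
   S19   S19  S19   S6 
(> = start, * = accepting)

start=S0; accept=S0,S1,S3; S0-a->S1; S0-b->S0; S0-c->S2; S1-a->S1; S1-b->S3; S1-c->S2; S2-a->S4; S2-b->S2; S2-c->S5; S3-a->S6; S3-b->S0; S3-c->S2; S4-a->S4; S4-b->S7; S4-c->S5; S5-a->S8; S5-b->S5; S5-c->S9; S6-a->S6; S6-b->S6; S6-c->S10; S7-a->S10; S7-b->S2; S7-c->S5; S8-a->S8; S8-b->S11; S8-c->S9; S9-a->S12; S9-b->S9; S9-c->S13; S10-a->S10; S10-b->S10; S10-c->S14; S11-a->S14; S11-b->S5; S11-c->S9; S12-a->S12; S12-b->S15; S12-c->S13; S13-a->S16; S13-b->S13; S13-c->S0; S14-a->S14; S14-b->S14; S14-c->S17; S15-a->S17; S15-b->S9; S15-c->S13; S16-a->S16; S16-b->S18; S16-c->S0; S17-a->S17; S17-b->S17; S17-c->S19; S18-a->S19; S18-b->S13; S18-c->S0; S19-a->S19; S19-b->S19; S19-c->S6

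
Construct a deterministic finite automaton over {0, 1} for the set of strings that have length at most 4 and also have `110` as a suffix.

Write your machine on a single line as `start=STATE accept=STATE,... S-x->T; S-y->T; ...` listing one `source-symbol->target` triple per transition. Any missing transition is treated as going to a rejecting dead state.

start=s0; accept=s9,s13; s0-0->s1; s0-1->s2; s1-0->s3; s1-1->s4; s2-0->s3; s2-1->s5; s3-0->s6; s3-1->s7; s4-0->s6; s4-1->s8; s5-0->s9; s5-1->s8; s6-0->s10; s6-1->s11; s7-0->s10; s7-1->s12; s8-0->s13; s8-1->s12; s9-0->s10; s9-1->s11; s10-0->s14; s10-1->s15; s11-0->s14; s11-1->s16; s12-0->s17; s12-1->s16; s13-0->s14; s13-1->s15; s14-0->s14; s14-1->s15; s15-0->s14; s15-1->s16; s16-0->s17; s16-1->s16; s17-0->s14; s17-1->s15

Build one automaton per condition and run them in lockstep. The first has 6 states tracking the input length, saturating at 5; the second has 4 states tracking how much of the suffix `110` has currently been matched. A product state is a pair (one from each), accepting exactly when both do.
          0    1  
>  s0     s1   s2 
   s1     s3   s4 
   s2     s3   s5 
   s3     s6   s7 
   s4     s6   s8 
   s5     s9   s8 
   s6    s10  s11 
   s7    s10  s12 
   s8    s13  s12 
 * s9    s10  s11 
   s10   s14  s15 
   s11   s14  s16 
   s12   s17  s16 
 * s13   s14  s15 
   s14   s14  s15 
   s15   s14  s16 
   s16   s17  s16 
   s17   s14  s15 
(> = start, * = accepting)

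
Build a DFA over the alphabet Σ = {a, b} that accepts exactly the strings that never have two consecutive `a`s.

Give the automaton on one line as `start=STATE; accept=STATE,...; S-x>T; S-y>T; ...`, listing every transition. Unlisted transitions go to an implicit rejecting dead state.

start=q0; accept=q0,q1; q0-a>q1; q0-b>q0; q1-a>q2; q1-b>q0; q2-a>q2; q2-b>q2

This is the complement of 'contains `aa`'. Use the same substring-matching states — q0 through q2 holding how much of `aa` has just been matched — but flip the accepting set: everything except the trap q2 accepts.
        a   b  
>* q0   q1  q0 
 * q1   q2  q0 
   q2   q2  q2 
(> = start, * = accepting)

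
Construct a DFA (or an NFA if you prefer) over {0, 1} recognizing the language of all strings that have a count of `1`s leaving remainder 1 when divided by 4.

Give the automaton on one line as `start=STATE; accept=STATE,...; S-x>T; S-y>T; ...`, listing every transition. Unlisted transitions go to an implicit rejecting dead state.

start=A; accept=B; A-0>A; A-1>B; B-0>B; B-1>C; C-0>C; C-1>D; D-0>D; D-1>A

Keep the running count of `1`s modulo 4: each `1` advances along the cycle A → B → C → D → A while other symbols loop. Accept at B.
With 4 states:
       0  1 
>  A   A  B 
 * B   B  C 
   C   C  D 
   D   D  A 
(> = start, * = accepting)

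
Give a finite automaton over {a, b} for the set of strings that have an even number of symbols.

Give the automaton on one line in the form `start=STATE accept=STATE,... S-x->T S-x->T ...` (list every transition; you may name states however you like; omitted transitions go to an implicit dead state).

Count input length modulo 2: every symbol advances one step around the cycle q0 → q1 → q0. Accept at q0.
        a   b  
>* q0   q1  q1 
   q1   q0  q0 
(> = start, * = accepting)

start=q0 accept=q0 q0-a->q1 q0-b->q1 q1-a->q0 q1-b->q0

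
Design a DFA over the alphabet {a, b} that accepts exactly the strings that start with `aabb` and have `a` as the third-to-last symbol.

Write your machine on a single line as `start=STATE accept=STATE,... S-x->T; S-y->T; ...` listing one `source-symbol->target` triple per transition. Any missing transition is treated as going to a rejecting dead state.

start=s0; accept=s5,s10,s11,s12; s0-a->s1; s0-b->s2; s1-a->s3; s1-b->s2; s2-a->s2; s2-b->s2; s3-a->s2; s3-b->s4; s4-a->s2; s4-b->s5; s5-a->s6; s5-b->s7; s6-a->s8; s6-b->s9; s7-a->s6; s7-b->s7; s8-a->s10; s8-b->s11; s9-a->s12; s9-b->s5; s10-a->s10; s10-b->s11; s11-a->s12; s11-b->s5; s12-a->s8; s12-b->s9

Handle the two conditions separately and then intersect. The first has 6 states tracking whether the input so far still matches the prefix `aabb`; the second has 15 states tracking the last 3 symbols read. A product state is a pair (one from each), accepting exactly when both do. After merging equivalent states the machine shrinks.
With 13 states:
          a    b  
>  s0     s1   s2 
   s1     s3   s2 
   s2     s2   s2 
   s3     s2   s4 
   s4     s2   s5 
 * s5     s6   s7 
   s6     s8   s9 
   s7     s6   s7 
   s8    s10  s11 
   s9    s12   s5 
 * s10   s10  s11 
 * s11   s12   s5 
 * s12    s8   s9 
(> = start, * = accepting)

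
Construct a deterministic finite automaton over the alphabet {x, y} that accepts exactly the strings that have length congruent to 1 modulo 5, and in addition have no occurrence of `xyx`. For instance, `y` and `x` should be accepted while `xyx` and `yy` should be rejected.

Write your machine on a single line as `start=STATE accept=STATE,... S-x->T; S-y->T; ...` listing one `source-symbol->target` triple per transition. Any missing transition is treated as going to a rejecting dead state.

start=q0; accept=q1,q2,q15; q0-x->q1; q0-y->q2; q1-x->q3; q1-y->q4; q2-x->q3; q2-y->q5; q3-x->q6; q3-y->q7; q4-x->q8; q4-y->q9; q5-x->q6; q5-y->q9; q6-x->q10; q6-y->q11; q7-x->q8; q7-y->q12; q8-x->q8; q8-y->q8; q9-x->q10; q9-y->q12; q10-x->q13; q10-y->q14; q11-x->q8; q11-y->q0; q12-x->q13; q12-y->q0; q13-x->q1; q13-y->q15; q14-x->q8; q14-y->q2; q15-x->q8; q15-y->q5

Build one automaton per condition and run them in lockstep. One (5 states) tracks the input length modulo 5; the other (4 states) tracks partial matches of the forbidden pattern `xyx`. Each combined state is a pair, one component from each; accept when both components accept. After merging equivalent states the machine shrinks.
16 states suffice.
          x    y  
>  q0     q1   q2 
 * q1     q3   q4 
 * q2     q3   q5 
   q3     q6   q7 
   q4     q8   q9 
   q5     q6   q9 
   q6    q10  q11 
   q7     q8  q12 
   q8     q8   q8 
   q9    q10  q12 
   q10   q13  q14 
   q11    q8   q0 
   q12   q13   q0 
   q13    q1  q15 
   q14    q8   q2 
 * q15    q8   q5 
(> = start, * = accepting)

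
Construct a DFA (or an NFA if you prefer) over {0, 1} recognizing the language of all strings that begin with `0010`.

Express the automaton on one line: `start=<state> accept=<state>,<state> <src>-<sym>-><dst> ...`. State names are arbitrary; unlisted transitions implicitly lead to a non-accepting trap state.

Check the first 4 symbols one by one: q0 through q3 record how many have matched `0010` so far; any wrong symbol goes to the dead state q5. After all 4 match we enter the accepting sink q4.
With 6 states:
        0   1  
>  q0   q1  q5 
   q1   q2  q5 
   q2   q5  q3 
   q3   q4  q5 
 * q4   q4  q4 
   q5   q5  q5 
(> = start, * = accepting)

start=q0 accept=q4 q0-0->q1 q0-1->q5 q1-0->q2 q1-1->q5 q2-0->q5 q2-1->q3 q3-0->q4 q3-1->q5 q4-0->q4 q4-1->q4 q5-0->q5 q5-1->q5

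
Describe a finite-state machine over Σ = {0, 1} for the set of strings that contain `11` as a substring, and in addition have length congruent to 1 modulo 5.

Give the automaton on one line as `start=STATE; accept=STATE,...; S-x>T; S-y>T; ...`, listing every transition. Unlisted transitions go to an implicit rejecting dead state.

Run two small machines in parallel and take their product. The first has 3 states tracking whether and how much of `11` has been seen; the second has 5 states tracking the input length modulo 5. A product state is a pair (one from each), accepting exactly when both do.
With 15 states:
          0    1  
>  s0     s1   s2 
   s1     s3   s4 
   s2     s3   s5 
   s3     s6   s7 
   s4     s6   s8 
   s5     s8   s8 
   s6     s9  s10 
   s7     s9  s11 
   s8    s11  s11 
   s9     s0  s12 
   s10    s0  s13 
   s11   s13  s13 
   s12    s1  s14 
   s13   s14  s14 
 * s14    s5   s5 
(> = start, * = accepting)

start=s0; accept=s14; s0-0>s1; s0-1>s2; s1-0>s3; s1-1>s4; s2-0>s3; s2-1>s5; s3-0>s6; s3-1>s7; s4-0>s6; s4-1>s8; s5-0>s8; s5-1>s8; s6-0>s9; s6-1>s10; s7-0>s9; s7-1>s11; s8-0>s11; s8-1>s11; s9-0>s0; s9-1>s12; s10-0>s0; s10-1>s13; s11-0>s13; s11-1>s13; s12-0>s1; s12-1>s14; s13-0>s14; s13-1>s14; s14-0>s5; s14-1>s5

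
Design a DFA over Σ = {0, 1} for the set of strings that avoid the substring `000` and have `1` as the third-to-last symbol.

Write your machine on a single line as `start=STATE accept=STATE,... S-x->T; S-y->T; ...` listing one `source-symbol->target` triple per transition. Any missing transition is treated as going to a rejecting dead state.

start=A; accept=H,I,J,K; A-0->B; A-1->C; B-0->D; B-1->C; C-0->E; C-1->F; D-0->G; D-1->C; E-0->H; E-1->I; F-0->J; F-1->K; G-0->G; G-1->G; H-0->G; H-1->C; I-0->E; I-1->F; J-0->H; J-1->I; K-0->J; K-1->K

Handle the two conditions separately and then intersect. The first has 4 states tracking partial matches of the forbidden pattern `000`; the second has 15 states tracking the last 3 symbols read. A product state is a pair (one from each), accepting exactly when both do. After merging equivalent states the machine shrinks.
With 11 states:
       0  1 
>  A   B  C 
   B   D  C 
   C   E  F 
   D   G  C 
   E   H  I 
   F   J  K 
   G   G  G 
 * H   G  C 
 * I   E  F 
 * J   H  I 
 * K   J  K 
(> = start, * = accepting)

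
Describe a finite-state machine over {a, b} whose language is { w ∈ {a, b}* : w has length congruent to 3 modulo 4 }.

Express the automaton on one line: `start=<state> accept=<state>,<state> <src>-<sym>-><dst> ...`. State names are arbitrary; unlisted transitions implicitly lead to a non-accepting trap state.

start=S0 accept=S3 S0-a->S1 S0-b->S1 S1-a->S2 S1-b->S2 S2-a->S3 S2-b->S3 S3-a->S0 S3-b->S0

Count input length modulo 4: every symbol advances one step around the cycle S0 → S1 → S2 → S3 → S0. Accept at S3.
4 states suffice.
        a   b  
>  S0   S1  S1 
   S1   S2  S2 
   S2   S3  S3 
 * S3   S0  S0 
(> = start, * = accepting)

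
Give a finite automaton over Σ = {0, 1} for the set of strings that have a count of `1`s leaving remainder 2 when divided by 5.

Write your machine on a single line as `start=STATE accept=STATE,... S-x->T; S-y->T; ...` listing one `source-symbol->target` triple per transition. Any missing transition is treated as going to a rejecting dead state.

start=S0; accept=S2; S0-0->S0; S0-1->S1; S1-0->S1; S1-1->S2; S2-0->S2; S2-1->S3; S3-0->S3; S3-1->S4; S4-0->S4; S4-1->S0

Keep the running count of `1`s modulo 5: each `1` advances along the cycle S0 → S1 → S2 → S3 → S4 → S0 while other symbols loop. Accept at S2.
5 states suffice.
        0   1  
>  S0   S0  S1 
   S1   S1  S2 
 * S2   S2  S3 
   S3   S3  S4 
   S4   S4  S0 
(> = start, * = accepting)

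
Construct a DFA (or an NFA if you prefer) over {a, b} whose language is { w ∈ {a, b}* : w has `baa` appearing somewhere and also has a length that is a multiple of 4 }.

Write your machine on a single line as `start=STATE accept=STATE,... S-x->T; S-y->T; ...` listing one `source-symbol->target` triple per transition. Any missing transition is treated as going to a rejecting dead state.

start=s0; accept=s12; s0-a->s1; s0-b->s2; s1-a->s3; s1-b->s4; s2-a->s5; s2-b->s4; s3-a->s6; s3-b->s7; s4-a->s8; s4-b->s7; s5-a->s9; s5-b->s7; s6-a->s0; s6-b->s10; s7-a->s11; s7-b->s10; s8-a->s12; s8-b->s10; s9-a->s12; s9-b->s12; s10-a->s13; s10-b->s2; s11-a->s14; s11-b->s2; s12-a->s14; s12-b->s14; s13-a->s15; s13-b->s4; s14-a->s15; s14-b->s15; s15-a->s9; s15-b->s9

Build one automaton per condition and run them in lockstep. One (4 states) tracks whether and how much of `baa` has been seen; the other (4 states) tracks the input length modulo 4. Each combined state is a pair, one component from each; accept when both components accept.
With 16 states:
          a    b  
>  s0     s1   s2 
   s1     s3   s4 
   s2     s5   s4 
   s3     s6   s7 
   s4     s8   s7 
   s5     s9   s7 
   s6     s0  s10 
   s7    s11  s10 
   s8    s12  s10 
   s9    s12  s12 
   s10   s13   s2 
   s11   s14   s2 
 * s12   s14  s14 
   s13   s15   s4 
   s14   s15  s15 
   s15    s9   s9 
(> = start, * = accepting)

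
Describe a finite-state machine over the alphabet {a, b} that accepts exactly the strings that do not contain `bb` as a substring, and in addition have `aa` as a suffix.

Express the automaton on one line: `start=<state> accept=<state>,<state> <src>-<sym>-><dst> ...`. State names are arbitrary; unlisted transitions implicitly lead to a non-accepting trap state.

start=S0 accept=S3 S0-a->S1 S0-b->S2 S1-a->S3 S1-b->S2 S2-a->S1 S2-b->S4 S3-a->S3 S3-b->S2 S4-a->S4 S4-b->S4

Handle the two conditions separately and then intersect. One (3 states) tracks partial matches of the forbidden pattern `bb`; the other (3 states) tracks how much of the suffix `aa` has currently been matched. Each combined state is a pair, one component from each; accept when both components accept. Equivalent product states are then merged.
A 5-state machine:
        a   b  
>  S0   S1  S2 
   S1   S3  S2 
   S2   S1  S4 
 * S3   S3  S2 
   S4   S4  S4 
(> = start, * = accepting)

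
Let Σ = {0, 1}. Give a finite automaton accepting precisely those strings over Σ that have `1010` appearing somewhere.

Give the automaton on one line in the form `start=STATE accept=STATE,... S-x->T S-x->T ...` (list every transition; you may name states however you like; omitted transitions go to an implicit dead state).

start=q0 accept=q4 q0-0->q0 q0-1->q1 q1-0->q2 q1-1->q1 q2-0->q0 q2-1->q3 q3-0->q4 q3-1->q1 q4-0->q4 q4-1->q4

States q0..q3 record the length of the longest prefix of `1010` that matches the current input suffix. Reaching q4 means `1010` has been seen, and we stay there forever. Accept from q4.
A 5-state machine:
        0   1  
>  q0   q0  q1 
   q1   q2  q1 
   q2   q0  q3 
   q3   q4  q1 
 * q4   q4  q4 
(> = start, * = accepting)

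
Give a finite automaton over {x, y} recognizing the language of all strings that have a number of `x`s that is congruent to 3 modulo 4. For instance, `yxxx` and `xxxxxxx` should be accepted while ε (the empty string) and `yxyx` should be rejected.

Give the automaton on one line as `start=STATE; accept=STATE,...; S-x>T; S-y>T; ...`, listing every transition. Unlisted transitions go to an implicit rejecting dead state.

The only thing that matters is how many `x`s have appeared, reduced mod 4. Use one state per residue: q0 for 0, …, q3 for 3. Reading `x` moves to the next residue; anything else stays put. q3 is accepting.
4 states suffice.
        x   y  
>  q0   q1  q0 
   q1   q2  q1 
   q2   q3  q2 
 * q3   q0  q3 
(> = start, * = accepting)

start=q0; accept=q3; q0-x>q1; q0-y>q0; q1-x>q2; q1-y>q1; q2-x>q3; q2-y>q2; q3-x>q0; q3-y>q3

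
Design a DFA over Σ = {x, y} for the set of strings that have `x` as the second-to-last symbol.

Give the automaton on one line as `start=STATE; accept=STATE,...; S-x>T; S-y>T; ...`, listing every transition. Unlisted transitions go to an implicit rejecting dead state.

A DFA must remember the last 2 symbols (since which symbol is second-to-last isn't known until the input ends). Use one state per possible window of the last ≤2 symbols; accept from those whose window starts with `x`.
With 7 states:
        x   y  
>  s0   s1  s2 
   s1   s3  s4 
   s2   s5  s6 
 * s3   s3  s4 
 * s4   s5  s6 
   s5   s3  s4 
   s6   s5  s6 
(> = start, * = accepting)

start=s0; accept=s3,s4; s0-x>s1; s0-y>s2; s1-x>s3; s1-y>s4; s2-x>s5; s2-y>s6; s3-x>s3; s3-y>s4; s4-x>s5; s4-y>s6; s5-x>s3; s5-y>s4; s6-x>s5; s6-y>s6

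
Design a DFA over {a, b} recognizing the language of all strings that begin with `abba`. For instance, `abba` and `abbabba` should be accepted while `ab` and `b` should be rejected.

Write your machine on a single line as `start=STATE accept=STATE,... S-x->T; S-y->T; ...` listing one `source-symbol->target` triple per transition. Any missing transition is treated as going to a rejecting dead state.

start=S0; accept=S4; S0-a->S1; S0-b->S5; S1-a->S5; S1-b->S2; S2-a->S5; S2-b->S3; S3-a->S4; S3-b->S5; S4-a->S4; S4-b->S4; S5-a->S5; S5-b->S5

Check the first 4 symbols one by one: S0 through S3 record how many have matched `abba` so far; any wrong symbol goes to the dead state S5. After all 4 match we enter the accepting sink S4.
        a   b  
>  S0   S1  S5 
   S1   S5  S2 
   S2   S5  S3 
   S3   S4  S5 
 * S4   S4  S4 
   S5   S5  S5 
(> = start, * = accepting)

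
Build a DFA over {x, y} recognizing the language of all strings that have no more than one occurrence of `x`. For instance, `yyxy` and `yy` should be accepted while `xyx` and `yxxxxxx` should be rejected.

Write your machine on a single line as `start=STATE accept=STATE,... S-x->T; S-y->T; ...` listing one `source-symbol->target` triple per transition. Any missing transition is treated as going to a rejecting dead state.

start=s0; accept=s0,s1; s0-x->s1; s0-y->s0; s1-x->s2; s1-y->s1; s2-x->s2; s2-y->s2

Count `x`s, saturating at 2: state s0 means no `x` yet, s1 means one `x` seen, s2 means more than one. Each `x` increments (capped at s2); other symbols loop. Accept from {s0, s1}.
3 states suffice.
        x   y  
>* s0   s1  s0 
 * s1   s2  s1 
   s2   s2  s2 
(> = start, * = accepting)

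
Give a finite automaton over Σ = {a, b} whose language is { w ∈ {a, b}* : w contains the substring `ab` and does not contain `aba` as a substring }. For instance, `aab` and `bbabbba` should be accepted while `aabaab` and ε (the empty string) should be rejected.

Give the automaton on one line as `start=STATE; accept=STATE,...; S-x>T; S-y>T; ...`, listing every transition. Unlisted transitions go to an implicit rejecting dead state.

Handle the two conditions separately and then intersect. The first has 3 states tracking whether and how much of `ab` has been seen; the second has 4 states tracking partial matches of the forbidden pattern `aba`. A product state is a pair (one from each), accepting exactly when both do.
With 6 states:
        a   b  
>  S0   S1  S0 
   S1   S1  S2 
 * S2   S3  S4 
   S3   S3  S3 
 * S4   S5  S4 
 * S5   S5  S2 
(> = start, * = accepting)

start=S0; accept=S2,S4,S5; S0-a>S1; S0-b>S0; S1-a>S1; S1-b>S2; S2-a>S3; S2-b>S4; S3-a>S3; S3-b>S3; S4-a>S5; S4-b>S4; S5-a>S5; S5-b>S2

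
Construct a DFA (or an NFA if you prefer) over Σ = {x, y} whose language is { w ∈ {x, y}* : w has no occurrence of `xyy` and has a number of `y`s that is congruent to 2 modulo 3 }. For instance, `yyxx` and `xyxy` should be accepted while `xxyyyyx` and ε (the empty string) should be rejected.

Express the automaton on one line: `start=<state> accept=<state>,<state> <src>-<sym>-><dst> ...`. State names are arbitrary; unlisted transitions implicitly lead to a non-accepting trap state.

Run two small machines in parallel and take their product. The first has 4 states tracking partial matches of the forbidden pattern `xyy`; the second has 3 states tracking the count of `y`s modulo 3. A product state is a pair (one from each), accepting exactly when both do. After merging equivalent states the machine shrinks.
        x   y  
>  q0   q1  q2 
   q1   q1  q3 
   q2   q4  q5 
   q3   q4  q6 
   q4   q4  q7 
 * q5   q8  q0 
   q6   q6  q6 
 * q7   q8  q6 
 * q8   q8  q9 
   q9   q1  q6 
(> = start, * = accepting)

start=q0 accept=q5,q7,q8 q0-x->q1 q0-y->q2 q1-x->q1 q1-y->q3 q2-x->q4 q2-y->q5 q3-x->q4 q3-y->q6 q4-x->q4 q4-y->q7 q5-x->q8 q5-y->q0 q6-x->q6 q6-y->q6 q7-x->q8 q7-y->q6 q8-x->q8 q8-y->q9 q9-x->q1 q9-y->q6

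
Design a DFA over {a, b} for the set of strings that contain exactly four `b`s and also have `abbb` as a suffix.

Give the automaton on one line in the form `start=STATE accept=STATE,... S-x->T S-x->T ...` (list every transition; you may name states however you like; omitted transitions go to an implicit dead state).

Handle the two conditions separately and then intersect. One (6 states) tracks the count of `b`s, saturating at 5; the other (5 states) tracks how much of the suffix `abbb` has currently been matched. Each combined state is a pair, one component from each; accept when both components accept.
With 24 states:
          a    b  
>  S0     S1   S2 
   S1     S1   S3 
   S2     S4   S5 
   S3     S4   S6 
   S4     S4   S7 
   S5     S8   S9 
   S6     S8  S10 
   S7     S8  S11 
   S8     S8  S12 
   S9    S13  S14 
   S10   S13  S14 
   S11   S13  S15 
   S12   S13  S16 
   S13   S13  S17 
   S14   S18  S19 
 * S15   S18  S19 
   S16   S18  S20 
   S17   S18  S21 
   S18   S18  S22 
   S19   S23  S19 
   S20   S23  S19 
   S21   S23  S20 
   S22   S23  S21 
   S23   S23  S22 
(> = start, * = accepting)

start=S0 accept=S15 S0-a->S1 S0-b->S2 S1-a->S1 S1-b->S3 S2-a->S4 S2-b->S5 S3-a->S4 S3-b->S6 S4-a->S4 S4-b->S7 S5-a->S8 S5-b->S9 S6-a->S8 S6-b->S10 S7-a->S8 S7-b->S11 S8-a->S8 S8-b->S12 S9-a->S13 S9-b->S14 S10-a->S13 S10-b->S14 S11-a->S13 S11-b->S15 S12-a->S13 S12-b->S16 S13-a->S13 S13-b->S17 S14-a->S18 S14-b->S19 S15-a->S18 S15-b->S19 S16-a->S18 S16-b->S20 S17-a->S18 S17-b->S21 S18-a->S18 S18-b->S22 S19-a->S23 S19-b->S19 S20-a->S23 S20-b->S19 S21-a->S23 S21-b->S20 S22-a->S23 S22-b->S21 S23-a->S23 S23-b->S22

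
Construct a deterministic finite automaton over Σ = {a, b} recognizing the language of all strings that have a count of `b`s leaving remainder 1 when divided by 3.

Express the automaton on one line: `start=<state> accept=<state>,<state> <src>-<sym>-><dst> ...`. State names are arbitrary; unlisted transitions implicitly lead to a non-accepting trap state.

start=s0 accept=s1 s0-a->s0 s0-b->s1 s1-a->s1 s1-b->s2 s2-a->s2 s2-b->s0

The only thing that matters is how many `b`s have appeared, reduced mod 3. Use one state per residue: s0 for 0, …, s2 for 2. Reading `b` moves to the next residue; anything else stays put. s1 is accepting.
A 3-state machine:
        a   b  
>  s0   s0  s1 
 * s1   s1  s2 
   s2   s2  s0 
(> = start, * = accepting)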